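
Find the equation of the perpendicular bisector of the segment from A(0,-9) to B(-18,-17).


Midpoint = (-9, -13)
Slope of AB = dy/dx = -8/(-18) = 0.4444
Perp slope = -dx/dy = -18/8 = -2.2500
b = My - (perp slope)*Mx = -13 + (-18*(-9))/(-8) = -13 - 20.2500 = -33.2500

y = -2.2500x - 33.2500


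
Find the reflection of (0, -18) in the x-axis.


Reflection rule for x-axis: (x, -y)
(0, -18) -> (0, 18)

(0, 18)


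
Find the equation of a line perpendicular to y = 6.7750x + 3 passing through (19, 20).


Perpendicular slope = -1/m1 = -1/6.7750 = -0.1476
b2 = y0 - m2*x0 = 20 + 19/6.7750 = 20 + 2.8044 = 22.8044

y = -0.1476x + 22.8044


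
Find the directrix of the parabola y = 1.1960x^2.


a = 1.1960
1/(4a) = 0.2090
directrix: y = -0.2090 = -0.2090

y = -0.2090


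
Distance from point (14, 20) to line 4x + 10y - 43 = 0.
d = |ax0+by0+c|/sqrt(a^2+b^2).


|4*14 + 10*20 - 43| = |213| = 213
sqrt(16 + 100) = sqrt(116) = 10.7703
d = 213/sqrt(116) = 19.7766

19.7766


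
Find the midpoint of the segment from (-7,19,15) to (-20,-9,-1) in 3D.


Mx = (-7- 20)/2 = -13.5000
My = (19- 9)/2 = 5.0000
Mz = (15- 1)/2 = 7.0000

M = (-13.5000, 5.0000, 7.0000)


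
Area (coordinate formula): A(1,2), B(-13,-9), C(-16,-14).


1*(-9+ 14) = 5
-13*(-14-2) = 208
-16*(2+ 9) = -176
sum = 37
Area = |37|/2 = 18.5000

18.5000 sq units


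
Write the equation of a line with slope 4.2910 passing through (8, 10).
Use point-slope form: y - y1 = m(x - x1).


y - 10 = 4.2910(x - 8)
y = 4.2910x + 10 - 4.2910*8
y = 4.2910x - 24.3280

y = 4.2910x - 24.3280


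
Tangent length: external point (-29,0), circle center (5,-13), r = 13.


d = sqrt((-29-5)^2 + (0+ 13)^2) = sqrt(1156+169) = 36.4005
L = sqrt(1325.0000 - 169) = sqrt(1156.0000) = 34.0000

34.0000


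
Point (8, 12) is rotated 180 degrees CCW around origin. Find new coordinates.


cos(180) = -1, sin(180) = 0
x' = 8*(-1) - 12*0 = -8
y' = 8*0 + 12*(-1) = -12

(-8, -12)


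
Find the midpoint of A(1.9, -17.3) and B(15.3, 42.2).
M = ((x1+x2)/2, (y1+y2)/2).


Mx = (1.9 + 15.3)/2 = 17.2/2 = 8.6000
My = (-17.3 + 42.2)/2 = 24.9/2 = 12.4500

(8.6000, 12.4500)


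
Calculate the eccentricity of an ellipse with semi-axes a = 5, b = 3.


c = sqrt(25-9) = sqrt(16) = 4.0000
e = c/a = 4/5 = 0.8000

e = 0.8000


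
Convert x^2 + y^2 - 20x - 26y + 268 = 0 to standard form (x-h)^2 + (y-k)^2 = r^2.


h = -D/2 = 20/2 = 10
k = -E/2 = 26/2 = 13
r^2 = h^2 + k^2 - F = 100 + 169 - 268 = 1
r = 1

Center (10, 13), radius = 1


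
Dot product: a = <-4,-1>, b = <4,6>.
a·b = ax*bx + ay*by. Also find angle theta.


a·b = -4*4 - 1*6 = -16 - 6 = -22
|a| = sqrt(16+1) = 4.1231
|b| = sqrt(16+36) = 7.2111
cos(theta) = -22/(sqrt(17)*sqrt(52)) = -22/sqrt(884) = -0.739940
theta = arccos(-22/sqrt(884)) = 137.7263 degrees

a·b = -22, theta = 137.7263 deg


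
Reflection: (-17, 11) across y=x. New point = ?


Reflection rule for y=x: (y, x)
(-17, 11) -> (11, -17)

(11, -17)


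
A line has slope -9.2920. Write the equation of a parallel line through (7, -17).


Parallel lines have equal slopes.
m2 = -9.2920
b2 = -17 + 9.2920*7 = 48.0440

y = -9.2920x + 48.0440


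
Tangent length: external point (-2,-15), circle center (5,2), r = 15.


d = sqrt((-2-5)^2 + (-15-2)^2) = sqrt(49+289) = 18.3848
L = sqrt(338.0000 - 225) = sqrt(113.0000) = 10.6301

10.6301


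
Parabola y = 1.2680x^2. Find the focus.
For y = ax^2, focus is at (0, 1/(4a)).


a = 1.2680
4a = 5.0720
focus = (0, 1/5.0720) = (0, 0.1972)

Focus = (0, 0.1972)


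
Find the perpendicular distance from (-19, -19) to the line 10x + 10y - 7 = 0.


|10*(-19) + 10*(-19) - 7| = |-387| = 387
sqrt(100 + 100) = sqrt(200) = 14.1421
d = 387/sqrt(200) = 27.3650

27.3650


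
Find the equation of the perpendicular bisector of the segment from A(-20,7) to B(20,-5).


Midpoint = (0, 1)
Slope of AB = dy/dx = -12/40 = -0.3000
Perp slope = -dx/dy = 40/12 = 3.3333
b = My - (perp slope)*Mx = 1 + (40*0)/(-12) = 1 + 0 = 1.0000

y = 3.3333x + 1.0000


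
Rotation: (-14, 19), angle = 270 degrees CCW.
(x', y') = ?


cos(270) = 0, sin(270) = -1
x' = -14*0 - 19*(-1) = 19
y' = -14*(-1) + 19*0 = 14

(19, 14)


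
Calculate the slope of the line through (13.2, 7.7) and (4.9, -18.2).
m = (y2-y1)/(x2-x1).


dy = -18.2 - 7.7 = -25.9
dx = 4.9 - 13.2 = -8.3
m = -25.9/(-8.3) = 3.1205

m = 3.1205


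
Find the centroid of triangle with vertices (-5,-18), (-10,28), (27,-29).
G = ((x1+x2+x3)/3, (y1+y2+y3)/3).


Gx = (-5- 10+27)/3 = 12/3 = 4.0000
Gy = (-18+28- 29)/3 = -19/3 = -6.3333

G = (4.0000, -6.3333)


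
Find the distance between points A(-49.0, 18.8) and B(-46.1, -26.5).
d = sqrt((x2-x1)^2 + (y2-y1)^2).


dx = -46.1 + 49.0 = 2.9
dy = -26.5 - 18.8 = -45.3
d = sqrt(8.41 + 2052.09) = sqrt(2060.5) = 45.3927

45.3927


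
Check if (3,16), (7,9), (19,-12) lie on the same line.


3*(9+ 12) + 7*(-12-16) + 19*(16-9)
= 63 - 196 + 133 = 0

Yes, collinear (determinant = 0)


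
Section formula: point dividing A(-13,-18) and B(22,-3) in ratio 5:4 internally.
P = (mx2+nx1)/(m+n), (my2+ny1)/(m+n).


Px = (5*22 + 4*(-13))/9 = 58/9 = 6.4444
Py = (5*(-3) + 4*(-18))/9 = -87/9 = -9.6667

P = (6.4444, -9.6667)


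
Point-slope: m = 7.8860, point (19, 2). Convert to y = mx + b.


y - 2 = 7.8860(x - 19)
y = 7.8860x + 2 - 7.8860*19
y = 7.8860x - 147.8340

y = 7.8860x - 147.8340


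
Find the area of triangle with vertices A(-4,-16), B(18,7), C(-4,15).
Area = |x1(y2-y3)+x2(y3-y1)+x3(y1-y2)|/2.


-4*(7-15) = 32
18*(15+ 16) = 558
-4*(-16-7) = 92
sum = 682
Area = |682|/2 = 341.0000

341.0000 sq units


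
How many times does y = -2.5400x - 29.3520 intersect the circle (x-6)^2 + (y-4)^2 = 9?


Substitute y = -2.5400x - 29.3520: (x-6)^2 + (-2.5400x- 29.3520-4)^2 = 9
Expand to Ax^2 + Bx + C = 0, where b-k = -33.352
A = 1+m^2 = 7.4516
B = 2(m(b-k) - h) = 2(-2.5400*(-33.352) - 6) = 157.42816
C = h^2 + (b-k)^2 - r^2 = 36 + 1112.355904 - 9 = 1139.355904
disc = B^2-4AC = 24783.6256 - 33960.0978 = -9176.4722
disc < 0

0 intersection points


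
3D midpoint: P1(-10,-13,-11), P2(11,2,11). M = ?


Mx = (-10+11)/2 = 0.5000
My = (-13+2)/2 = -5.5000
Mz = (-11+11)/2 = 0

M = (0.5000, -5.5000, 0)


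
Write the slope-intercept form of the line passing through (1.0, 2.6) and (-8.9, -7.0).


m = (-9.6)/(-9.9) = 0.9697
b = y1 - m*x1 = 2.6 - (-9.6*1.0)/(-9.9) = 2.6 - 0.9697 = 1.6303

y = 0.9697x + 1.6303


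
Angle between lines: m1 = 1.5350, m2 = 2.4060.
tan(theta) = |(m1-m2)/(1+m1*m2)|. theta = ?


m1-m2 = -0.871
1+m1*m2 = 4.69321
tan(theta) = |-0.871/4.69321| = 0.185587
theta = arctan(|-0.871/4.69321|) = 10.5137 degrees (acute angle)

10.5137 degrees


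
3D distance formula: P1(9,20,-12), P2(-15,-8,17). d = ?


dx=-24, dy=-28, dz=29
d = sqrt(576+784+841) = sqrt(2201) = 46.9148

46.9148


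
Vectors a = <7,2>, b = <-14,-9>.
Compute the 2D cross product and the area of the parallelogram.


cross = 7*(-9) - 2*(-14) = -63 + 28 = -35
Parallelogram area = |-35| = 35

cross = -35, parallelogram area = 35


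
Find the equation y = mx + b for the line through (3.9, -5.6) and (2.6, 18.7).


m = (24.3)/(-1.3) = -18.6923
b = y1 - m*x1 = -5.6 - (24.3*3.9)/(-1.3) = -5.6 + 72.9000 = 67.3000

y = -18.6923x + 67.3000


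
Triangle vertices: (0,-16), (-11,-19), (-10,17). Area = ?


0*(-19-17) = 0
-11*(17+ 16) = -363
-10*(-16+ 19) = -30
sum = -393
Area = |-393|/2 = 196.5000

196.5000 sq units


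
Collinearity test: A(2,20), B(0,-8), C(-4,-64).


2*(-8+ 64) + 0*(-64-20) - 4*(20+ 8)
= 112 + 0 - 112 = 0

Yes, collinear (determinant = 0)


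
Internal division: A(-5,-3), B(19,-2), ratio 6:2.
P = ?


Px = (6*19 + 2*(-5))/8 = 104/8 = 13.0000
Py = (6*(-2) + 2*(-3))/8 = -18/8 = -2.2500

P = (13.0000, -2.2500)


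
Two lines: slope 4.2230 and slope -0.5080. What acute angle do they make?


m1-m2 = 4.731
1+m1*m2 = -1.145284
tan(theta) = |4.731/(-1.145284)| = 4.130853
theta = arctan(|4.731/(-1.145284)|) = 76.3916 degrees (acute angle)

76.3916 degrees


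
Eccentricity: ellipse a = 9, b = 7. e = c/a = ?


c = sqrt(81-49) = sqrt(32) = 5.6569
e = c/a = sqrt(32)/9 = 0.6285

e = 0.6285


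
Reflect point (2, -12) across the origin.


Reflection rule for origin: (-x, -y)
(2, -12) -> (-2, 12)

(-2, 12)


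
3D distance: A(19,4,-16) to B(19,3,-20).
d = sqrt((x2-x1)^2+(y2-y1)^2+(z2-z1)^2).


dx=0, dy=-1, dz=-4
d = sqrt(0+1+16) = sqrt(17) = 4.1231

4.1231


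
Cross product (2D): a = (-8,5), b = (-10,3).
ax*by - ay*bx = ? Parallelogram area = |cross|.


cross = -8*3 - 5*(-10) = -24 + 50 = 26
Parallelogram area = |26| = 26

cross = 26, parallelogram area = 26


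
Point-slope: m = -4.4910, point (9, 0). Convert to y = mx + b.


y - 0 = -4.4910(x - 9)
y = -4.4910x + 0 + 4.4910*9
y = -4.4910x + 40.4190

y = -4.4910x + 40.4190


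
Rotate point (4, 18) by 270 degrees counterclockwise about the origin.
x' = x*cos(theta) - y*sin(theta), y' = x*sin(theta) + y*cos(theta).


cos(270) = 0, sin(270) = -1
x' = 4*0 - 18*(-1) = 18
y' = 4*(-1) + 18*0 = -4

(18, -4)


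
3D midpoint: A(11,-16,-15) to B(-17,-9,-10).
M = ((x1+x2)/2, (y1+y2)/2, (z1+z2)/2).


Mx = (11- 17)/2 = -3.0000
My = (-16- 9)/2 = -12.5000
Mz = (-15- 10)/2 = -12.5000

M = (-3.0000, -12.5000, -12.5000)


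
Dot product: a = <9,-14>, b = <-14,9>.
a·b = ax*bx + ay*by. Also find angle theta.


a·b = 9*(-14) - 14*9 = -126 - 126 = -252
|a| = sqrt(81+196) = 16.6433
|b| = sqrt(196+81) = 16.6433
cos(theta) = -252/(sqrt(277)*sqrt(277)) = -252/sqrt(76729) = -0.909747
theta = arccos(-252/sqrt(76729)) = 155.4705 degrees

a·b = -252, theta = 155.4705 deg


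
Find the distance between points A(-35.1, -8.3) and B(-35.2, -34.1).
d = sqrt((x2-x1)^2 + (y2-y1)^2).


dx = -35.2 + 35.1 = -0.1
dy = -34.1 + 8.3 = -25.8
d = sqrt(0.01 + 665.64) = sqrt(665.65) = 25.8002

25.8002


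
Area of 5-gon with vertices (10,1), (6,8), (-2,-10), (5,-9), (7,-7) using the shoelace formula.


sum(xi*y_{i+1}) = 10*8 + 6*(-10) - 2*(-9) + 5*(-7) + 7*1 = 10
sum(yi*x_{i+1}) = 1*6 + 8*(-2) - 10*5 - 9*7 - 7*10 = -193
Area = |10 + 193|/2 = 203/2 = 101.5000

101.5000 sq units


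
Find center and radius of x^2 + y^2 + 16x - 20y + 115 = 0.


h = -D/2 = -16/2 = -8
k = -E/2 = 20/2 = 10
r^2 = h^2 + k^2 - F = 64 + 100 - 115 = 49
r = 7

Center (-8, 10), radius = 7


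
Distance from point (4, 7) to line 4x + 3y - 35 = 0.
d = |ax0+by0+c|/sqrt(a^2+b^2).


|4*4 + 3*7 - 35| = |2| = 2
sqrt(16 + 9) = sqrt(25) = 5.0000
d = 2/sqrt(25) = 0.4000

0.4000


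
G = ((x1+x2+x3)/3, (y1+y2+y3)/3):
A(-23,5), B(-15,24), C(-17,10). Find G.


Gx = (-23- 15- 17)/3 = -55/3 = -18.3333
Gy = (5+24+10)/3 = 39/3 = 13.0000

G = (-18.3333, 13.0000)


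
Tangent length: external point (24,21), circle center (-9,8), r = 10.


d = sqrt((24+ 9)^2 + (21-8)^2) = sqrt(1089+169) = 35.4683
L = sqrt(1258.0000 - 100) = sqrt(1158.0000) = 34.0294

34.0294


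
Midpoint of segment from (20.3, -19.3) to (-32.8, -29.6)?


Mx = (20.3 - 32.8)/2 = -12.5/2 = -6.2500
My = (-19.3 - 29.6)/2 = -48.9/2 = -24.4500

(-6.2500, -24.4500)


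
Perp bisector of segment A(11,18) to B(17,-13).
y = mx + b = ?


Midpoint = (14, 2.5)
Slope of AB = dy/dx = -31/6 = -5.1667
Perp slope = -dx/dy = 6/31 = 0.1935
b = My - (perp slope)*Mx = 2.5 + (6*14)/(-31) = 2.5 - 2.7097 = -0.2097

y = 0.1935x - 0.2097


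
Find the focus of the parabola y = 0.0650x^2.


a = 0.0650
4a = 0.2600
focus = (0, 1/0.2600) = (0, 3.8462)

Focus = (0, 3.8462)


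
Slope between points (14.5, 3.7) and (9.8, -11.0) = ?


dy = -11.0 - 3.7 = -14.7
dx = 9.8 - 14.5 = -4.7
m = -14.7/(-4.7) = 3.1277

m = 3.1277


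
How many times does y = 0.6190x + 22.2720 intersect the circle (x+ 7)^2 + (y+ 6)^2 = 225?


Substitute y = 0.6190x + 22.2720: (x+ 7)^2 + (0.6190x+22.2720+ 6)^2 = 225
Expand to Ax^2 + Bx + C = 0, where b-k = 28.272
A = 1+m^2 = 1.383161
B = 2(m(b-k) - h) = 2(0.6190*28.272 + 7) = 49.000736
C = h^2 + (b-k)^2 - r^2 = 49 + 799.305984 - 225 = 623.305984
disc = B^2-4AC = 2401.0721 - 3448.5301 = -1047.4580
disc < 0

0 intersection points


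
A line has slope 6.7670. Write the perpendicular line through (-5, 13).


Perpendicular slope = -1/m1 = -1/6.7670 = -0.1478
b2 = y0 - m2*x0 = 13 - 5/6.7670 = 13 - 0.7389 = 12.2611

y = -0.1478x + 12.2611


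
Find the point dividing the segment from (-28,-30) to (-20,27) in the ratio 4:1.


Px = (4*(-20) + 1*(-28))/5 = -108/5 = -21.6000
Py = (4*27 + 1*(-30))/5 = 78/5 = 15.6000

P = (-21.6000, 15.6000)


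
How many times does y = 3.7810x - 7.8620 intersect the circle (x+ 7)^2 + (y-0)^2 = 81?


Substitute y = 3.7810x - 7.8620: (x+ 7)^2 + (3.7810x- 7.8620-0)^2 = 81
Expand to Ax^2 + Bx + C = 0, where b-k = -7.862
A = 1+m^2 = 15.295961
B = 2(m(b-k) - h) = 2(3.7810*(-7.862) + 7) = -45.452444
C = h^2 + (b-k)^2 - r^2 = 49 + 61.811044 - 81 = 29.811044
disc = B^2-4AC = 2065.9247 - 1823.9543 = 241.9704
disc > 0

2 intersection points


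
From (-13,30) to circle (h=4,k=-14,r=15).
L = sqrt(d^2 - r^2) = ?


d = sqrt((-13-4)^2 + (30+ 14)^2) = sqrt(289+1936) = 47.1699
L = sqrt(2225.0000 - 225) = sqrt(2000.0000) = 44.7214

44.7214


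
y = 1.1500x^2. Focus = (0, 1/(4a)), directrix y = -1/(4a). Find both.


a = 1.1500
1/(4a) = 0.2174
Focus = (0, 0.2174)
Directrix: y = -0.2174

Focus = (0, 0.2174), Directrix: y = -0.2174


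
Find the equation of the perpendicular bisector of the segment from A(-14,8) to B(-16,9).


Midpoint = (-15, 8.5)
Slope of AB = dy/dx = 1/(-2) = -0.5000
Perp slope = -dx/dy = 2/1 = 2.0000
b = My - (perp slope)*Mx = 8.5 + (-2*(-15))/1 = 8.5 + 30.0000 = 38.5000

y = 2.0000x + 38.5000


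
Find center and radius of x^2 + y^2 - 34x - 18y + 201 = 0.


h = -D/2 = 34/2 = 17
k = -E/2 = 18/2 = 9
r^2 = h^2 + k^2 - F = 289 + 81 - 201 = 169
r = 13

Center (17, 9), radius = 13


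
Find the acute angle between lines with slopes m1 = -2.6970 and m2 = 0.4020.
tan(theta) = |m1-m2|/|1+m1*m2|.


m1-m2 = -3.099
1+m1*m2 = -0.084194
tan(theta) = |-3.099/(-0.084194)| = 36.807849
theta = arctan(|-3.099/(-0.084194)|) = 88.4438 degrees (acute angle)

88.4438 degrees


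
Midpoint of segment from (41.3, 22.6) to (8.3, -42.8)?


Mx = (41.3 + 8.3)/2 = 49.6/2 = 24.8000
My = (22.6 - 42.8)/2 = -20.2/2 = -10.1000

(24.8000, -10.1000)


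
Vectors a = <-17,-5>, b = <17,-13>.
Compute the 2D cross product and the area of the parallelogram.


cross = -17*(-13) + 5*17 = 221 + 85 = 306
Parallelogram area = |306| = 306

cross = 306, parallelogram area = 306


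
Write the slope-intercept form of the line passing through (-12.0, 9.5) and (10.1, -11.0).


m = (-20.5)/(22.1) = -0.9276
b = y1 - m*x1 = 9.5 - (-20.5*(-12.0))/(22.1) = 9.5 - 11.1312 = -1.6312

y = -0.9276x - 1.6312


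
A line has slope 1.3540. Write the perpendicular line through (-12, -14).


Perpendicular slope = -1/m1 = -1/1.3540 = -0.7386
b2 = y0 - m2*x0 = -14 - 12/1.3540 = -14 - 8.8626 = -22.8626

y = -0.7386x - 22.8626


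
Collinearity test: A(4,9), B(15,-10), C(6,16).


4*(-10-16) + 15*(16-9) + 6*(9+ 10)
= -104 + 105 + 114 = 115

No, not collinear (determinant = 115)


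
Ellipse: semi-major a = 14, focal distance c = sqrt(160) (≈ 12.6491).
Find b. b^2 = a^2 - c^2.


b^2 = 14^2 - (sqrt(160))^2 = 196 - 160 = 36
b = sqrt(36) = 6

b = 6


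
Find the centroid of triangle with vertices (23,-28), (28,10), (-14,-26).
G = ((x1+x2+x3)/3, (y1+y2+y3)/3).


Gx = (23+28- 14)/3 = 37/3 = 12.3333
Gy = (-28+10- 26)/3 = -44/3 = -14.6667

G = (12.3333, -14.6667)


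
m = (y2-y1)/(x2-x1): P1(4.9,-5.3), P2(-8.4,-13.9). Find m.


dy = -13.9 + 5.3 = -8.6
dx = -8.4 - 4.9 = -13.3
m = -8.6/(-13.3) = 0.6466

m = 0.6466


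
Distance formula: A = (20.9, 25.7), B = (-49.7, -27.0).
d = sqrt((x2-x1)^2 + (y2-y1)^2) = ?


dx = -49.7 - 20.9 = -70.6
dy = -27.0 - 25.7 = -52.7
d = sqrt(4984.36 + 2777.29) = sqrt(7761.65) = 88.1002

88.1002


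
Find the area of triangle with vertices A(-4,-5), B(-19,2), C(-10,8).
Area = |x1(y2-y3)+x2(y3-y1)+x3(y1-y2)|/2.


-4*(2-8) = 24
-19*(8+ 5) = -247
-10*(-5-2) = 70
sum = -153
Area = |-153|/2 = 76.5000

76.5000 sq units


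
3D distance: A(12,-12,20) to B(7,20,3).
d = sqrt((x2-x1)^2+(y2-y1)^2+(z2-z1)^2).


dx=-5, dy=32, dz=-17
d = sqrt(25+1024+289) = sqrt(1338) = 36.5787

36.5787


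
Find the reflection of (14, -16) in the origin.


Reflection rule for origin: (-x, -y)
(14, -16) -> (-14, 16)

(-14, 16)


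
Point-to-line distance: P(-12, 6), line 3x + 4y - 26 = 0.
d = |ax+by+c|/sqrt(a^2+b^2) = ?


|3*(-12) + 4*6 - 26| = |-38| = 38
sqrt(9 + 16) = sqrt(25) = 5.0000
d = 38/sqrt(25) = 7.6000

7.6000


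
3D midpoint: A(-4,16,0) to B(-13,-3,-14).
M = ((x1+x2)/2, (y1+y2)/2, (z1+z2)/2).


Mx = (-4- 13)/2 = -8.5000
My = (16- 3)/2 = 6.5000
Mz = (0- 14)/2 = -7.0000

M = (-8.5000, 6.5000, -7.0000)


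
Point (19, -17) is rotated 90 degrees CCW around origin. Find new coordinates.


cos(90) = 0, sin(90) = 1
x' = 19*0 + 17*1 = 17
y' = 19*1 - 17*0 = 19

(17, 19)


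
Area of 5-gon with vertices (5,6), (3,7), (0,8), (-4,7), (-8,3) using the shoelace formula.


sum(xi*y_{i+1}) = 5*7 + 3*8 + 0*7 - 4*3 - 8*6 = -1
sum(yi*x_{i+1}) = 6*3 + 7*0 + 8*(-4) + 7*(-8) + 3*5 = -55
Area = |-1 + 55|/2 = 54/2 = 27.0000

27.0000 sq units


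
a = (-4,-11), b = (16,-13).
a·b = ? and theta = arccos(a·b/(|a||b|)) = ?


a·b = -4*16 - 11*(-13) = -64 + 143 = 79
|a| = sqrt(16+121) = 11.7047
|b| = sqrt(256+169) = 20.6155
cos(theta) = 79/(sqrt(137)*sqrt(425)) = 79/sqrt(58225) = 0.327395
theta = arccos(79/sqrt(58225)) = 70.8892 degrees

a·b = 79, theta = 70.8892 deg


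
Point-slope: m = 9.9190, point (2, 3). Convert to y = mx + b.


y - 3 = 9.9190(x - 2)
y = 9.9190x + 3 - 9.9190*2
y = 9.9190x - 16.8380

y = 9.9190x - 16.8380


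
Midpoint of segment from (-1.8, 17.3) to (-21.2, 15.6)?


Mx = (-1.8 - 21.2)/2 = -23.0/2 = -11.5000
My = (17.3 + 15.6)/2 = 32.9/2 = 16.4500

(-11.5000, 16.4500)


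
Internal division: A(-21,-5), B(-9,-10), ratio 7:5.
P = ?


Px = (7*(-9) + 5*(-21))/12 = -168/12 = -14.0000
Py = (7*(-10) + 5*(-5))/12 = -95/12 = -7.9167

P = (-14.0000, -7.9167)


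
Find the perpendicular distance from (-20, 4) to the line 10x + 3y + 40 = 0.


|10*(-20) + 3*4 + 40| = |-148| = 148
sqrt(100 + 9) = sqrt(109) = 10.4403
d = 148/sqrt(109) = 14.1758

14.1758


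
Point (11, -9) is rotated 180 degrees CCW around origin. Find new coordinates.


cos(180) = -1, sin(180) = 0
x' = 11*(-1) + 9*0 = -11
y' = 11*0 - 9*(-1) = 9

(-11, 9)


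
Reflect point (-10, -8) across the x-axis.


Reflection rule for x-axis: (x, -y)
(-10, -8) -> (-10, 8)

(-10, 8)


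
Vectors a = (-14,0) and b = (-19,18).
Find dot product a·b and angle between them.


a·b = -14*(-19) + 0*18 = 266 + 0 = 266
|a| = sqrt(196+0) = 14.0000
|b| = sqrt(361+324) = 26.1725
cos(theta) = 266/(sqrt(196)*sqrt(685)) = 266/sqrt(134260) = 0.725953
theta = arccos(266/sqrt(134260)) = 43.4518 degrees

a·b = 266, theta = 43.4518 deg


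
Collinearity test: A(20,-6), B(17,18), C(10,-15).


20*(18+ 15) + 17*(-15+ 6) + 10*(-6-18)
= 660 - 153 - 240 = 267

No, not collinear (determinant = 267)


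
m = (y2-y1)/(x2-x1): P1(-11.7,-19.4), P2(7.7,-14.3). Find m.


dy = -14.3 + 19.4 = 5.1
dx = 7.7 + 11.7 = 19.4
m = 5.1/19.4 = 0.2629

m = 0.2629


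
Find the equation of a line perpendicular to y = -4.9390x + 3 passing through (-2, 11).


Perpendicular slope = -1/m1 = -1/(-4.9390) = 0.2025
b2 = y0 - m2*x0 = 11 - 2/(-4.9390) = 11 + 0.4049 = 11.4049

y = 0.2025x + 11.4049


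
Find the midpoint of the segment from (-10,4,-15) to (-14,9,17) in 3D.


Mx = (-10- 14)/2 = -12.0000
My = (4+9)/2 = 6.5000
Mz = (-15+17)/2 = 1.0000

M = (-12.0000, 6.5000, 1.0000)


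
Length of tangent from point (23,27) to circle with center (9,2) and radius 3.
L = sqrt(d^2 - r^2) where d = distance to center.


d = sqrt((23-9)^2 + (27-2)^2) = sqrt(196+625) = 28.6531
L = sqrt(821.0000 - 9) = sqrt(812.0000) = 28.4956

28.4956


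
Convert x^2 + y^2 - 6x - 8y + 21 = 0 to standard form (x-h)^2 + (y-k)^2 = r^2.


h = -D/2 = 6/2 = 3
k = -E/2 = 8/2 = 4
r^2 = h^2 + k^2 - F = 9 + 16 - 21 = 4
r = 2

Center (3, 4), radius = 2


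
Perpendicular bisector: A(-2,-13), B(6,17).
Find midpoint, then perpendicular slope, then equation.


Midpoint = (2, 2)
Slope of AB = dy/dx = 30/8 = 3.7500
Perp slope = -dx/dy = -8/30 = -0.2667
b = My - (perp slope)*Mx = 2 + (8*2)/30 = 2 + 0.5333 = 2.5333

y = -0.2667x + 2.5333


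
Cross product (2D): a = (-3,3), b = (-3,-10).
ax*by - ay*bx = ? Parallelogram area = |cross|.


cross = -3*(-10) - 3*(-3) = 30 + 9 = 39
Parallelogram area = |39| = 39

cross = 39, parallelogram area = 39


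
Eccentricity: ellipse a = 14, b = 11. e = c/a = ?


c = sqrt(196-121) = sqrt(75) = 8.6603
e = c/a = sqrt(75)/14 = 0.6186

e = 0.6186


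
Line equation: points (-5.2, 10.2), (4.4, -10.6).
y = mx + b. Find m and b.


m = (-20.8)/(9.6) = -2.1667
b = y1 - m*x1 = 10.2 - (-20.8*(-5.2))/(9.6) = 10.2 - 11.2667 = -1.0667

y = -2.1667x - 1.0667


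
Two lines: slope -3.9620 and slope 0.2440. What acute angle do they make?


m1-m2 = -4.206
1+m1*m2 = 0.033272
tan(theta) = |-4.206/0.033272| = 126.412599
theta = arctan(|-4.206/0.033272|) = 89.5468 degrees (acute angle)

89.5468 degrees


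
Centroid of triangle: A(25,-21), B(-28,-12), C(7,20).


Gx = (25- 28+7)/3 = 4/3 = 1.3333
Gy = (-21- 12+20)/3 = -13/3 = -4.3333

G = (1.3333, -4.3333)


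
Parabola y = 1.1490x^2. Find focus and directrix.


a = 1.1490
1/(4a) = 0.2176
Focus = (0, 0.2176)
Directrix: y = -0.2176

Focus = (0, 0.2176), Directrix: y = -0.2176


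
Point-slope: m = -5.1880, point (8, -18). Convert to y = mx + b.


y + 18 = -5.1880(x - 8)
y = -5.1880x - 18 + 5.1880*8
y = -5.1880x + 23.5040

y = -5.1880x + 23.5040


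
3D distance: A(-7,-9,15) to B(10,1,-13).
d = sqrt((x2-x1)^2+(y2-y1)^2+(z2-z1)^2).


dx=17, dy=10, dz=-28
d = sqrt(289+100+784) = sqrt(1173) = 34.2491

34.2491


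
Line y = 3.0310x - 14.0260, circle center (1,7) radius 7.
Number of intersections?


Substitute y = 3.0310x - 14.0260: (x-1)^2 + (3.0310x- 14.0260-7)^2 = 49
Expand to Ax^2 + Bx + C = 0, where b-k = -21.026
A = 1+m^2 = 10.186961
B = 2(m(b-k) - h) = 2(3.0310*(-21.026) - 1) = -129.459612
C = h^2 + (b-k)^2 - r^2 = 1 + 442.092676 - 49 = 394.092676
disc = B^2-4AC = 16759.7911 - 16058.4269 = 701.3642
disc > 0

2 intersection points


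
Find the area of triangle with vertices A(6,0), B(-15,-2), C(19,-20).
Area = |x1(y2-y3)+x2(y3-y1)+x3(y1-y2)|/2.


6*(-2+ 20) = 108
-15*(-20-0) = 300
19*(0+ 2) = 38
sum = 446
Area = |446|/2 = 223.0000

223.0000 sq units


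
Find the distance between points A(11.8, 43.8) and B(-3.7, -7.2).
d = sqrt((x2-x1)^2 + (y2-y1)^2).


dx = -3.7 - 11.8 = -15.5
dy = -7.2 - 43.8 = -51.0
d = sqrt(240.25 + 2601.0) = sqrt(2841.25) = 53.3034

53.3034


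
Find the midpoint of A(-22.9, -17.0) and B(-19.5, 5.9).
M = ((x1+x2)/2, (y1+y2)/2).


Mx = (-22.9 - 19.5)/2 = -42.4/2 = -21.2000
My = (-17.0 + 5.9)/2 = -11.1/2 = -5.5500

(-21.2000, -5.5500)


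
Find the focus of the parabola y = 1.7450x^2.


a = 1.7450
4a = 6.9800
focus = (0, 1/6.9800) = (0, 0.1433)

Focus = (0, 0.1433)


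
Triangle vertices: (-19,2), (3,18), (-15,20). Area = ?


-19*(18-20) = 38
3*(20-2) = 54
-15*(2-18) = 240
sum = 332
Area = |332|/2 = 166.0000

166.0000 sq units


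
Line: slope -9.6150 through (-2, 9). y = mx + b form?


y - 9 = -9.6150(x + 2)
y = -9.6150x + 9 + 9.6150*(-2)
y = -9.6150x - 10.2300

y = -9.6150x - 10.2300


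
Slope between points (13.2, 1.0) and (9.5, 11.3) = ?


dy = 11.3 - 1.0 = 10.3
dx = 9.5 - 13.2 = -3.7
m = 10.3/(-3.7) = -2.7838

m = -2.7838


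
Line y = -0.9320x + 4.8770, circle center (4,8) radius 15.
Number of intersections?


Substitute y = -0.9320x + 4.8770: (x-4)^2 + (-0.9320x+4.8770-8)^2 = 225
Expand to Ax^2 + Bx + C = 0, where b-k = -3.123
A = 1+m^2 = 1.868624
B = 2(m(b-k) - h) = 2(-0.9320*(-3.123) - 4) = -2.178728
C = h^2 + (b-k)^2 - r^2 = 16 + 9.753129 - 225 = -199.246871
disc = B^2-4AC = 4.7469 + 1489.2699 = 1494.0168
disc > 0

2 intersection points


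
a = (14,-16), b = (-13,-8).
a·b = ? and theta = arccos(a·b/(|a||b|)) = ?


a·b = 14*(-13) - 16*(-8) = -182 + 128 = -54
|a| = sqrt(196+256) = 21.2603
|b| = sqrt(169+64) = 15.2643
cos(theta) = -54/(sqrt(452)*sqrt(233)) = -54/sqrt(105316) = -0.166397
theta = arccos(-54/sqrt(105316)) = 99.5784 degrees

a·b = -54, theta = 99.5784 deg


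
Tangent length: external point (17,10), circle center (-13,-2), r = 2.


d = sqrt((17+ 13)^2 + (10+ 2)^2) = sqrt(900+144) = 32.3110
L = sqrt(1044.0000 - 4) = sqrt(1040.0000) = 32.2490

32.2490


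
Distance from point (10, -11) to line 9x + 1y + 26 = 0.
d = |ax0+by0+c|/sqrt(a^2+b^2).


|9*10 + 1*(-11) + 26| = |105| = 105
sqrt(81 + 1) = sqrt(82) = 9.0554
d = 105/sqrt(82) = 11.5953

11.5953


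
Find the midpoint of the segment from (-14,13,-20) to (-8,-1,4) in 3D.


Mx = (-14- 8)/2 = -11.0000
My = (13- 1)/2 = 6.0000
Mz = (-20+4)/2 = -8.0000

M = (-11.0000, 6.0000, -8.0000)


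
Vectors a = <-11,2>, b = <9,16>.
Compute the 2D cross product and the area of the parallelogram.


cross = -11*16 - 2*9 = -176 - 18 = -194
Parallelogram area = |-194| = 194

cross = -194, parallelogram area = 194


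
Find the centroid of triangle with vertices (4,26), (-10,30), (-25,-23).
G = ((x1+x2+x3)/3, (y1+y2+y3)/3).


Gx = (4- 10- 25)/3 = -31/3 = -10.3333
Gy = (26+30- 23)/3 = 33/3 = 11.0000

G = (-10.3333, 11.0000)


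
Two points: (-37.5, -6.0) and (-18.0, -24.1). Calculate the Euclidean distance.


dx = -18.0 + 37.5 = 19.5
dy = -24.1 + 6.0 = -18.1
d = sqrt(380.25 + 327.61) = sqrt(707.86) = 26.6056

26.6056


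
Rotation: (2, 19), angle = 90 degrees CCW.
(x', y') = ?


cos(90) = 0, sin(90) = 1
x' = 2*0 - 19*1 = -19
y' = 2*1 + 19*0 = 2

(-19, 2)


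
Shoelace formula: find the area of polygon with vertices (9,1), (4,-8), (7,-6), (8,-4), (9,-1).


sum(xi*y_{i+1}) = 9*(-8) + 4*(-6) + 7*(-4) + 8*(-1) + 9*1 = -123
sum(yi*x_{i+1}) = 1*4 - 8*7 - 6*8 - 4*9 - 1*9 = -145
Area = |-123 + 145|/2 = 22/2 = 11.0000

11.0000 sq units


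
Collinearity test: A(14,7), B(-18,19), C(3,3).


14*(19-3) - 18*(3-7) + 3*(7-19)
= 224 + 72 - 36 = 260

No, not collinear (determinant = 260)


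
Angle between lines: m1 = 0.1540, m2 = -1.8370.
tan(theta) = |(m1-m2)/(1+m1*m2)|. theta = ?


m1-m2 = 1.991
1+m1*m2 = 0.717102
tan(theta) = |1.991/0.717102| = 2.776453
theta = arctan(|1.991/0.717102|) = 70.1924 degrees (acute angle)

70.1924 degrees


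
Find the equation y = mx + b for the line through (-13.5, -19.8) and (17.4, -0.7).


m = (19.1)/(30.9) = 0.6181
b = y1 - m*x1 = -19.8 - (19.1*(-13.5))/(30.9) = -19.8 + 8.3447 = -11.4553

y = 0.6181x - 11.4553


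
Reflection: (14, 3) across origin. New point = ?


Reflection rule for origin: (-x, -y)
(14, 3) -> (-14, -3)

(-14, -3)


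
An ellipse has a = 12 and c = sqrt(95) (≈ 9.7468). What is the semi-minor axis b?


b^2 = 12^2 - (sqrt(95))^2 = 144 - 95 = 49
b = sqrt(49) = 7

b = 7


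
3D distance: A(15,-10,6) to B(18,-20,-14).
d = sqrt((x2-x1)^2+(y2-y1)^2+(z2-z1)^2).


dx=3, dy=-10, dz=-20
d = sqrt(9+100+400) = sqrt(509) = 22.5610

22.5610


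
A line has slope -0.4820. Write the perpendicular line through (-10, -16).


Perpendicular slope = -1/m1 = -1/(-0.4820) = 2.0747
b2 = y0 - m2*x0 = -16 - 10/(-0.4820) = -16 + 20.7469 = 4.7469

y = 2.0747x + 4.7469


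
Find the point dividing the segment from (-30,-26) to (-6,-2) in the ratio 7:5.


Px = (7*(-6) + 5*(-30))/12 = -192/12 = -16.0000
Py = (7*(-2) + 5*(-26))/12 = -144/12 = -12.0000

P = (-16.0000, -12.0000)


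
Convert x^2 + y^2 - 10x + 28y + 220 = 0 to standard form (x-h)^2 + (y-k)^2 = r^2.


h = -D/2 = 10/2 = 5
k = -E/2 = -28/2 = -14
r^2 = h^2 + k^2 - F = 25 + 196 - 220 = 1
r = 1

Center (5, -14), radius = 1


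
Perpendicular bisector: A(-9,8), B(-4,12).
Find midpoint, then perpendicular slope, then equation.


Midpoint = (-6.5, 10)
Slope of AB = dy/dx = 4/5 = 0.8000
Perp slope = -dx/dy = -5/4 = -1.2500
b = My - (perp slope)*Mx = 10 + (5*(-6.5))/4 = 10 - 8.1250 = 1.8750

y = -1.2500x + 1.8750


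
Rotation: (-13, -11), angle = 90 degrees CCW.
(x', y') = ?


cos(90) = 0, sin(90) = 1
x' = -13*0 + 11*1 = 11
y' = -13*1 - 11*0 = -13

(11, -13)


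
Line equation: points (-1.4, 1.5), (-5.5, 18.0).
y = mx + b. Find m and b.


m = (16.5)/(-4.1) = -4.0244
b = y1 - m*x1 = 1.5 - (16.5*(-1.4))/(-4.1) = 1.5 - 5.6341 = -4.1341

y = -4.0244x - 4.1341


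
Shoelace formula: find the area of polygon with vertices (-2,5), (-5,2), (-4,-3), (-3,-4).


sum(xi*y_{i+1}) = -2*2 - 5*(-3) - 4*(-4) - 3*5 = 12
sum(yi*x_{i+1}) = 5*(-5) + 2*(-4) - 3*(-3) - 4*(-2) = -16
Area = |12 + 16|/2 = 28/2 = 14.0000

14.0000 sq units


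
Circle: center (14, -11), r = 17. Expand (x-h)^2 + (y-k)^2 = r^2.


(x-14)^2 + (y+ 11)^2 = 17^2
D = -2h = -28, E = -2k = 22
F = h^2+k^2-r^2 = 196+121-289 = 28

x^2 + y^2 - 28x + 22y + 28 = 0


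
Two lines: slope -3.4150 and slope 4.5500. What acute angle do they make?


m1-m2 = -7.965
1+m1*m2 = -14.53825
tan(theta) = |-7.965/(-14.53825)| = 0.547865
theta = arctan(|-7.965/(-14.53825)|) = 28.7168 degrees (acute angle)

28.7168 degrees


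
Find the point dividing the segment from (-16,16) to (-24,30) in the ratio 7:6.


Px = (7*(-24) + 6*(-16))/13 = -264/13 = -20.3077
Py = (7*30 + 6*16)/13 = 306/13 = 23.5385

P = (-20.3077, 23.5385)


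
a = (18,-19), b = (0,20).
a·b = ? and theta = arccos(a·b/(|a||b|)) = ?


a·b = 18*0 - 19*20 = 0 - 380 = -380
|a| = sqrt(324+361) = 26.1725
|b| = sqrt(0+400) = 20.0000
cos(theta) = -380/(sqrt(685)*sqrt(400)) = -380/sqrt(274000) = -0.725953
theta = arccos(-380/sqrt(274000)) = 136.5482 degrees

a·b = -380, theta = 136.5482 deg


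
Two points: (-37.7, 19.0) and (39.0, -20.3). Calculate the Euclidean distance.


dx = 39.0 + 37.7 = 76.7
dy = -20.3 - 19.0 = -39.3
d = sqrt(5882.89 + 1544.49) = sqrt(7427.38) = 86.1822

86.1822


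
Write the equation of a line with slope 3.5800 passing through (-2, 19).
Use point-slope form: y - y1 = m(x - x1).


y - 19 = 3.5800(x + 2)
y = 3.5800x + 19 - 3.5800*(-2)
y = 3.5800x + 26.1600

y = 3.5800x + 26.1600


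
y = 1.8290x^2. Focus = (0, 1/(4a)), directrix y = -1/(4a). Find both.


a = 1.8290
1/(4a) = 0.1367
Focus = (0, 0.1367)
Directrix: y = -0.1367

Focus = (0, 0.1367), Directrix: y = -0.1367


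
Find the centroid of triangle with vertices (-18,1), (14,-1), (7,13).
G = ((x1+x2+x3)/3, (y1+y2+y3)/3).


Gx = (-18+14+7)/3 = 3/3 = 1.0000
Gy = (1- 1+13)/3 = 13/3 = 4.3333

G = (1.0000, 4.3333)


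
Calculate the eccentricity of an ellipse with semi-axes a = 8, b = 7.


c = sqrt(64-49) = sqrt(15) = 3.8730
e = c/a = sqrt(15)/8 = 0.4841

e = 0.4841


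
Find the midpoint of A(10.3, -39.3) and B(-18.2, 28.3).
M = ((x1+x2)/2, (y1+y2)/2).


Mx = (10.3 - 18.2)/2 = -7.9/2 = -3.9500
My = (-39.3 + 28.3)/2 = -11/2 = -5.5000

(-3.9500, -5.5000)


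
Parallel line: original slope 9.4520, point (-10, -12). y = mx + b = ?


Parallel lines have equal slopes.
m2 = 9.4520
b2 = -12 - 9.4520*(-10) = 82.5200

y = 9.4520x + 82.5200


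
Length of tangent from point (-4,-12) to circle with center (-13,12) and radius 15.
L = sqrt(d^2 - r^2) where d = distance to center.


d = sqrt((-4+ 13)^2 + (-12-12)^2) = sqrt(81+576) = 25.6320
L = sqrt(657.0000 - 225) = sqrt(432.0000) = 20.7846

20.7846


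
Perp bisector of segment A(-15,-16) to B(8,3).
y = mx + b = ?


Midpoint = (-3.5, -6.5)
Slope of AB = dy/dx = 19/23 = 0.8261
Perp slope = -dx/dy = -23/19 = -1.2105
b = My - (perp slope)*Mx = -6.5 + (23*(-3.5))/19 = -6.5 - 4.2368 = -10.7368

y = -1.2105x - 10.7368


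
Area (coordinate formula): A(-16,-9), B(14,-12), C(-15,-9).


-16*(-12+ 9) = 48
14*(-9+ 9) = 0
-15*(-9+ 12) = -45
sum = 3
Area = |3|/2 = 1.5000

1.5000 sq units


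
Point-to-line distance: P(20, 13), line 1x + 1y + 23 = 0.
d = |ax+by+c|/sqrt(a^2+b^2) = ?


|1*20 + 1*13 + 23| = |56| = 56
sqrt(1 + 1) = sqrt(2) = 1.4142
d = 56/sqrt(2) = 39.5980

39.5980


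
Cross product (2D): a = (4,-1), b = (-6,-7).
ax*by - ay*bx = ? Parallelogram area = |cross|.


cross = 4*(-7) + 1*(-6) = -28 - 6 = -34
Parallelogram area = |-34| = 34

cross = -34, parallelogram area = 34


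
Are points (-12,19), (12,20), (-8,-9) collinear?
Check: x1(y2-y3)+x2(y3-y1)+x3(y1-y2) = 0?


-12*(20+ 9) + 12*(-9-19) - 8*(19-20)
= -348 - 336 + 8 = -676

No, not collinear (determinant = -676)


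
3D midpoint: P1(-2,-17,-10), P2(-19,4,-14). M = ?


Mx = (-2- 19)/2 = -10.5000
My = (-17+4)/2 = -6.5000
Mz = (-10- 14)/2 = -12.0000

M = (-10.5000, -6.5000, -12.0000)


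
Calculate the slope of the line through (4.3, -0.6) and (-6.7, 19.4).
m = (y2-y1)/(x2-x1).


dy = 19.4 + 0.6 = 20.0
dx = -6.7 - 4.3 = -11.0
m = 20.0/(-11.0) = -1.8182

m = -1.8182


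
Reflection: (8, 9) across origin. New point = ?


Reflection rule for origin: (-x, -y)
(8, 9) -> (-8, -9)

(-8, -9)


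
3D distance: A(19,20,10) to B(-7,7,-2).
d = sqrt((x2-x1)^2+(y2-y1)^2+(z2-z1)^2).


dx=-26, dy=-13, dz=-12
d = sqrt(676+169+144) = sqrt(989) = 31.4484

31.4484


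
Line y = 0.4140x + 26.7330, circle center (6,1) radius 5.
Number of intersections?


Substitute y = 0.4140x + 26.7330: (x-6)^2 + (0.4140x+26.7330-1)^2 = 25
Expand to Ax^2 + Bx + C = 0, where b-k = 25.733
A = 1+m^2 = 1.171396
B = 2(m(b-k) - h) = 2(0.4140*25.733 - 6) = 9.306924
C = h^2 + (b-k)^2 - r^2 = 36 + 662.187289 - 25 = 673.187289
disc = B^2-4AC = 86.6188 - 3154.2756 = -3067.6568
disc < 0

0 intersection points


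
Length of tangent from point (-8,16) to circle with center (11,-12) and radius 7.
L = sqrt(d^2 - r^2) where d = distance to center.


d = sqrt((-8-11)^2 + (16+ 12)^2) = sqrt(361+784) = 33.8378
L = sqrt(1145.0000 - 49) = sqrt(1096.0000) = 33.1059

33.1059


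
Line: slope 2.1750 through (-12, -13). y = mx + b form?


y + 13 = 2.1750(x + 12)
y = 2.1750x - 13 - 2.1750*(-12)
y = 2.1750x + 13.1000

y = 2.1750x + 13.1000


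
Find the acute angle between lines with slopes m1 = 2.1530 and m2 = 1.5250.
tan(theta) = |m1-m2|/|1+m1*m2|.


m1-m2 = 0.628
1+m1*m2 = 4.283325
tan(theta) = |0.628/4.283325| = 0.146615
theta = arctan(|0.628/4.283325|) = 8.3410 degrees (acute angle)

8.3410 degrees


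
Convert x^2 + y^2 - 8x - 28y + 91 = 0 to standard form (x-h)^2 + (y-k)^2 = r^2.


h = -D/2 = 8/2 = 4
k = -E/2 = 28/2 = 14
r^2 = h^2 + k^2 - F = 16 + 196 - 91 = 121
r = 11

Center (4, 14), radius = 11


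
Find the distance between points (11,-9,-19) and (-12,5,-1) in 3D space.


dx=-23, dy=14, dz=18
d = sqrt(529+196+324) = sqrt(1049) = 32.3883

32.3883


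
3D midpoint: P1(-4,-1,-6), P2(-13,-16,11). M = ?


Mx = (-4- 13)/2 = -8.5000
My = (-1- 16)/2 = -8.5000
Mz = (-6+11)/2 = 2.5000

M = (-8.5000, -8.5000, 2.5000)


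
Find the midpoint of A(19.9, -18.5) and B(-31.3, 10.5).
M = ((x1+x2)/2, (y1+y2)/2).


Mx = (19.9 - 31.3)/2 = -11.4/2 = -5.7000
My = (-18.5 + 10.5)/2 = -8.0/2 = -4.0000

(-5.7000, -4.0000)


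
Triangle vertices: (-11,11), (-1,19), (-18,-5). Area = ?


-11*(19+ 5) = -264
-1*(-5-11) = 16
-18*(11-19) = 144
sum = -104
Area = |-104|/2 = 52.0000

52.0000 sq units


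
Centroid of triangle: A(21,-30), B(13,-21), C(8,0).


Gx = (21+13+8)/3 = 42/3 = 14.0000
Gy = (-30- 21+0)/3 = -51/3 = -17.0000

G = (14.0000, -17.0000)


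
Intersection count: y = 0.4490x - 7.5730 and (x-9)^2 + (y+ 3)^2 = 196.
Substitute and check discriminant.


Substitute y = 0.4490x - 7.5730: (x-9)^2 + (0.4490x- 7.5730+ 3)^2 = 196
Expand to Ax^2 + Bx + C = 0, where b-k = -4.573
A = 1+m^2 = 1.201601
B = 2(m(b-k) - h) = 2(0.4490*(-4.573) - 9) = -22.106554
C = h^2 + (b-k)^2 - r^2 = 81 + 20.912329 - 196 = -94.087671
disc = B^2-4AC = 488.6997 + 452.2234 = 940.9231
disc > 0

2 intersection points


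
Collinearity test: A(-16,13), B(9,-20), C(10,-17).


-16*(-20+ 17) + 9*(-17-13) + 10*(13+ 20)
= 48 - 270 + 330 = 108

No, not collinear (determinant = 108)


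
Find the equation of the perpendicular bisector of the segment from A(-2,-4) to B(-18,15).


Midpoint = (-10, 5.5)
Slope of AB = dy/dx = 19/(-16) = -1.1875
Perp slope = -dx/dy = 16/19 = 0.8421
b = My - (perp slope)*Mx = 5.5 + (-16*(-10))/19 = 5.5 + 8.4211 = 13.9211

y = 0.8421x + 13.9211


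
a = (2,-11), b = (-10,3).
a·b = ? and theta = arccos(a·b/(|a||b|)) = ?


a·b = 2*(-10) - 11*3 = -20 - 33 = -53
|a| = sqrt(4+121) = 11.1803
|b| = sqrt(100+9) = 10.4403
cos(theta) = -53/(sqrt(125)*sqrt(109)) = -53/sqrt(13625) = -0.454054
theta = arccos(-53/sqrt(13625)) = 117.0041 degrees

a·b = -53, theta = 117.0041 deg


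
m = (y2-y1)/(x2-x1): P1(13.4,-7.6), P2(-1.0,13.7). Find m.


dy = 13.7 + 7.6 = 21.3
dx = -1.0 - 13.4 = -14.4
m = 21.3/(-14.4) = -1.4792

m = -1.4792


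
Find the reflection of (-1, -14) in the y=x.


Reflection rule for y=x: (y, x)
(-1, -14) -> (-14, -1)

(-14, -1)


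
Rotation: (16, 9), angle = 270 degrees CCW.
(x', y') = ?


cos(270) = 0, sin(270) = -1
x' = 16*0 - 9*(-1) = 9
y' = 16*(-1) + 9*0 = -16

(9, -16)


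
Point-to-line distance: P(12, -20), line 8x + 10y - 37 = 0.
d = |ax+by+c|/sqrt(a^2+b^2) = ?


|8*12 + 10*(-20) - 37| = |-141| = 141
sqrt(64 + 100) = sqrt(164) = 12.8062
d = 141/sqrt(164) = 11.0103

11.0103


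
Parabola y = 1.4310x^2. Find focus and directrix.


a = 1.4310
1/(4a) = 0.1747
Focus = (0, 0.1747)
Directrix: y = -0.1747

Focus = (0, 0.1747), Directrix: y = -0.1747


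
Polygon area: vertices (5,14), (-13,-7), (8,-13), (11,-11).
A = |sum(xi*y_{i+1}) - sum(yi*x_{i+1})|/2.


sum(xi*y_{i+1}) = 5*(-7) - 13*(-13) + 8*(-11) + 11*14 = 200
sum(yi*x_{i+1}) = 14*(-13) - 7*8 - 13*11 - 11*5 = -436
Area = |200 + 436|/2 = 636/2 = 318.0000

318.0000 sq units


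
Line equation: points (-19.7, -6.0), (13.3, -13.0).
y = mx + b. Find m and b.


m = (-7.0)/(33.0) = -0.2121
b = y1 - m*x1 = -6.0 - (-7.0*(-19.7))/(33.0) = -6.0 - 4.1788 = -10.1788

y = -0.2121x - 10.1788


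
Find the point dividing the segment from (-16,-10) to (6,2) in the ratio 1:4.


Px = (1*6 + 4*(-16))/5 = -58/5 = -11.6000
Py = (1*2 + 4*(-10))/5 = -38/5 = -7.6000

P = (-11.6000, -7.6000)


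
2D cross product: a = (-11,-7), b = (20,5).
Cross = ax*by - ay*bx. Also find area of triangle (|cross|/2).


cross = -11*5 + 7*20 = -55 + 140 = 85
Triangle area = |85|/2 = 85/2 = 42.5000

cross = 85, triangle area = 42.5000


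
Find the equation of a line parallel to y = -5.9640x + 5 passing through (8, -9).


Parallel lines have equal slopes.
m2 = -5.9640
b2 = -9 + 5.9640*8 = 38.7120

y = -5.9640x + 38.7120


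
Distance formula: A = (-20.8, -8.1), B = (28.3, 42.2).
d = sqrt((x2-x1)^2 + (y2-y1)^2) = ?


dx = 28.3 + 20.8 = 49.1
dy = 42.2 + 8.1 = 50.3
d = sqrt(2410.81 + 2530.09) = sqrt(4940.9) = 70.2915

70.2915


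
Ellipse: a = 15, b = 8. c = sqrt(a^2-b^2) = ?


c^2 = 15^2 - 8^2 = 225 - 64 = 161
c = sqrt(161) = 12.6886

c = 12.6886


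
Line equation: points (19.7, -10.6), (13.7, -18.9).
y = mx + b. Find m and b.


m = (-8.3)/(-6.0) = 1.3833
b = y1 - m*x1 = -10.6 - (-8.3*19.7)/(-6.0) = -10.6 - 27.2517 = -37.8517

y = 1.3833x - 37.8517


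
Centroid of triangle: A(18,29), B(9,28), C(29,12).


Gx = (18+9+29)/3 = 56/3 = 18.6667
Gy = (29+28+12)/3 = 69/3 = 23.0000

G = (18.6667, 23.0000)


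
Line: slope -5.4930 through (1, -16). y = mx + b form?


y + 16 = -5.4930(x - 1)
y = -5.4930x - 16 + 5.4930*1
y = -5.4930x - 10.5070

y = -5.4930x - 10.5070


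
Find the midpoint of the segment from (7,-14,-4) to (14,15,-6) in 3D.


Mx = (7+14)/2 = 10.5000
My = (-14+15)/2 = 0.5000
Mz = (-4- 6)/2 = -5.0000

M = (10.5000, 0.5000, -5.0000)
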